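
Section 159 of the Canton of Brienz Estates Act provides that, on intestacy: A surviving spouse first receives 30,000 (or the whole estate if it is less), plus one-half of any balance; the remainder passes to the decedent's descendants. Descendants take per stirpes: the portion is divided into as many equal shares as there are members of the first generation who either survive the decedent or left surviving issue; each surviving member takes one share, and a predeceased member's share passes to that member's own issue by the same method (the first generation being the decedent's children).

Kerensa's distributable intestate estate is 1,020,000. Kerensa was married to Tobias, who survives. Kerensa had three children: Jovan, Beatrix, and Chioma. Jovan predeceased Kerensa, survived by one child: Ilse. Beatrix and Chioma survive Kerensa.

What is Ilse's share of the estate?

Ilse receives 165,000.

Tobias first takes 30,000, leaving a balance of 990,000. Tobias then takes one-half of the balance (495,000), for a total of 525,000. The remaining 495,000 passes to the descendants.
The descendants' portion (495,000) is divided into 3 shares of 165,000: Beatrix and Chioma each take 165,000; Jovan's 165,000 share passes to Jovan's issue.
Jovan's share (165,000) passes entirely to Ilse.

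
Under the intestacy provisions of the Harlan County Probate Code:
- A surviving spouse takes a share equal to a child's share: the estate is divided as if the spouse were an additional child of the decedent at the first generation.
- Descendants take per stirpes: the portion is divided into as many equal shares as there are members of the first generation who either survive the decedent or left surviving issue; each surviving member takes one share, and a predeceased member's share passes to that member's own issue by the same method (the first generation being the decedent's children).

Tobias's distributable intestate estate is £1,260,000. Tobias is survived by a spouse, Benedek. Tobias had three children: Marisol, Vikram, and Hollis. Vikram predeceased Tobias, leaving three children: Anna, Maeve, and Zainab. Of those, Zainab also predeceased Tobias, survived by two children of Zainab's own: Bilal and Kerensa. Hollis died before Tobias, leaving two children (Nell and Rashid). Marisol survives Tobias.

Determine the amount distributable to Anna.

Anna receives £105,000.

The spouse counts as an additional share at the children's level, so there are 4 primary shares of £315,000. Benedek takes one such share (£315,000).
The children's combined portion (£945,000) is divided into 3 shares of £315,000: Marisol takes £315,000; Vikram's £315,000 share passes to Vikram's issue; Hollis's £315,000 share passes to Hollis's issue.
Vikram's share (£315,000) is divided into 3 shares of £105,000: Anna and Maeve each take £105,000; Zainab's £105,000 share passes to Zainab's issue.
Zainab's share (£105,000) is divided into 2 shares of £52,500: Bilal and Kerensa each take £52,500.
Hollis's share (£315,000) is divided into 2 shares of £157,500: Nell and Rashid each take £157,500.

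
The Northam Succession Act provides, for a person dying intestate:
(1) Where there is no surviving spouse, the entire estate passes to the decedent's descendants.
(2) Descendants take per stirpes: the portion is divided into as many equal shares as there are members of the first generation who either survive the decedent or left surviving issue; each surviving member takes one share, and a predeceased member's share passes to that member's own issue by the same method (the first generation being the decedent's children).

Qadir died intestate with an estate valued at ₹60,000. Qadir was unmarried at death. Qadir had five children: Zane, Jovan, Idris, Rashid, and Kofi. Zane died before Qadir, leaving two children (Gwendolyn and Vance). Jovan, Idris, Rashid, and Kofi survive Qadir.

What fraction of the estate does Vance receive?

Vance receives 1/10 of the estate.

The entire ₹60,000 passes to the descendants.
That amount (₹60,000) is divided into 5 shares of ₹12,000: Jovan, Idris, Rashid, and Kofi each take ₹12,000; Zane's ₹12,000 share passes to Zane's issue.
Zane's share (₹12,000) is divided into 2 shares of ₹6,000: Gwendolyn and Vance each take ₹6,000.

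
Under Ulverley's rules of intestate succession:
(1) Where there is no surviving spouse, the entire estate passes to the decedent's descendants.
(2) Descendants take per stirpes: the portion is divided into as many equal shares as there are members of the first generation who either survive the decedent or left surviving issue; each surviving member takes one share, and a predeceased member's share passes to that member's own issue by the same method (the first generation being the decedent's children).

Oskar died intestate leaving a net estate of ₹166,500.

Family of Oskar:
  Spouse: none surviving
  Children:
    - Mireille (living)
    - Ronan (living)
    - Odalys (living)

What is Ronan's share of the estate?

Ronan receives ₹55,500.

The entire ₹166,500 passes to the descendants.
That amount (₹166,500) is divided into 3 shares of ₹55,500: Mireille, Ronan, and Odalys each take ₹55,500.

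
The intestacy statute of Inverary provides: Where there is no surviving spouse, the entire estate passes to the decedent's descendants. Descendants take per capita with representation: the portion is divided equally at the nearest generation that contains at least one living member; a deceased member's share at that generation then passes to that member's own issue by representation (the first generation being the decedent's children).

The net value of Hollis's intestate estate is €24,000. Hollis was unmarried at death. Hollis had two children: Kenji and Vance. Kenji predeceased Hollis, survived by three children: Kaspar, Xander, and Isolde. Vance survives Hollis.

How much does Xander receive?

Xander receives €4,000.

The entire €24,000 passes to the descendants.
That amount (€24,000) is divided into 2 shares of €12,000: Vance takes €12,000; Kenji's €12,000 share passes to Kenji's issue.
Kenji's share (€12,000) is divided into 3 shares of €4,000: Kaspar, Xander, and Isolde each take €4,000.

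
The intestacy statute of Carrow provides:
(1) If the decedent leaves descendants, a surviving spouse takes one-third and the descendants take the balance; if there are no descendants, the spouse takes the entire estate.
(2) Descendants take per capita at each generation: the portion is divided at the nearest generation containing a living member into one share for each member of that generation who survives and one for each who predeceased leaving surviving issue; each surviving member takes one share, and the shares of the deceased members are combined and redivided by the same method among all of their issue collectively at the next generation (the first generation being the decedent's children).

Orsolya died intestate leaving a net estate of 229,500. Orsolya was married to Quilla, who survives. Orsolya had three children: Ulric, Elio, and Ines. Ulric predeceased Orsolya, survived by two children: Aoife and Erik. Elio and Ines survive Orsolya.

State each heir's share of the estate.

Quilla: 76,500; Aoife: 25,500; Erik: 25,500; Elio: 51,000; Ines: 51,000

Quilla takes one-third of 229,500 = 76,500. The remaining 153,000 passes to the descendants.
The descendants' portion (153,000) is divided at the children's generation into 3 shares of 51,000. Elio and Ines each take 51,000. The remaining share for the deceased Ulric (51,000) is carried to the next generation.
That pool (51,000) is divided at the grandchildren's generation equally among Aoife and Erik: 25,500 each.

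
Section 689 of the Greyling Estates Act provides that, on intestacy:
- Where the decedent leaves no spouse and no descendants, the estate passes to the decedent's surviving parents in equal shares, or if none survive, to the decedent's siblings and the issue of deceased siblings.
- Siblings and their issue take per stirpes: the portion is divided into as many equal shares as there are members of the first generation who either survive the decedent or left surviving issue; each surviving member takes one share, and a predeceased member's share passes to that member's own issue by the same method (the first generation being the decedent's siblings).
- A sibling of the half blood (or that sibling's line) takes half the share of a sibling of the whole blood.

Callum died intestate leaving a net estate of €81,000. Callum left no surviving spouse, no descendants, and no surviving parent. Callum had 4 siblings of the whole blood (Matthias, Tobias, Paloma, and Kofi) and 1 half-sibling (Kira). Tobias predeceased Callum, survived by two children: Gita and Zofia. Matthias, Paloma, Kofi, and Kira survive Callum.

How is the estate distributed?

Matthias: €18,000; Gita: €9,000; Zofia: €9,000; Paloma: €18,000; Kofi: €18,000; Kira: €9,000

The entire €81,000 passes to the siblings and their issue.
Counting each half-blood sibling's line as half a unit, there are 9/2 units in €81,000, so one unit is €18,000. Whole-blood lines (Matthias, Tobias, Paloma, and Kofi) take €18,000 each; half-blood lines (Kira) take €9,000 each.
Tobias's share (€18,000) is divided into 2 shares of €9,000: Gita and Zofia each take €9,000.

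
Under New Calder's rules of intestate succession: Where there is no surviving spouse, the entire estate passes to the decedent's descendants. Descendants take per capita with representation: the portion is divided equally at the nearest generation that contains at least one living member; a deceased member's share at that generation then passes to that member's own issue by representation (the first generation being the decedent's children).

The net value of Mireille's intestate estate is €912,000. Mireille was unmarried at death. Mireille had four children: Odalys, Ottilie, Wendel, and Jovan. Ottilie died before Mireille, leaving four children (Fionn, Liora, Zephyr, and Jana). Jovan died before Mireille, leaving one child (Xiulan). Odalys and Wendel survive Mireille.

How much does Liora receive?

The entire €912,000 passes to the descendants.
That amount (€912,000) is divided into 4 shares of €228,000: Odalys and Wendel each take €228,000; Ottilie's €228,000 share passes to Ottilie's issue; Jovan's €228,000 share passes to Jovan's issue.
Ottilie's share (€228,000) is divided into 4 shares of €57,000: Fionn, Liora, Zephyr, and Jana each take €57,000.
Jovan's share (€228,000) passes entirely to Xiulan.

Liora receives €57,000.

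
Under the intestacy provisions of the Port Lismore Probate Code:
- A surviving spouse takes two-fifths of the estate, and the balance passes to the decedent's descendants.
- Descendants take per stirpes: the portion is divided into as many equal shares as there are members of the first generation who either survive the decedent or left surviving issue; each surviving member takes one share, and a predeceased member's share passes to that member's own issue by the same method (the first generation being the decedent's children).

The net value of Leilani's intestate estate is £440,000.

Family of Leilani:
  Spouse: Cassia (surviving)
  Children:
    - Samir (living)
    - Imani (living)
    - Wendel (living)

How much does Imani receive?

Cassia takes two-fifths of £440,000 = £176,000. The remaining £264,000 passes to the descendants.
The descendants' portion (£264,000) is divided into 3 shares of £88,000: Samir, Imani, and Wendel each take £88,000.

Imani receives £88,000.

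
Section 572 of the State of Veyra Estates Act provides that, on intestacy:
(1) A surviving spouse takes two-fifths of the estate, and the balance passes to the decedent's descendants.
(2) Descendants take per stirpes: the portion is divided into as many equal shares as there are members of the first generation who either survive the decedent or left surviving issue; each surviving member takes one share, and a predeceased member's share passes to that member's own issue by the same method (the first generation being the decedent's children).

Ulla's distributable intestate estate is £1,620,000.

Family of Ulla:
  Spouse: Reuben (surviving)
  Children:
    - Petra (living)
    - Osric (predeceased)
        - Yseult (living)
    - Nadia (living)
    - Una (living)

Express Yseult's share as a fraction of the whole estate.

Reuben takes two-fifths of £1,620,000 = £648,000. The remaining £972,000 passes to the descendants.
The descendants' portion (£972,000) is divided into 4 shares of £243,000: Petra, Nadia, and Una each take £243,000; Osric's £243,000 share passes to Osric's issue.
Osric's share (£243,000) passes entirely to Yseult.

Yseult receives 3/20 of the estate.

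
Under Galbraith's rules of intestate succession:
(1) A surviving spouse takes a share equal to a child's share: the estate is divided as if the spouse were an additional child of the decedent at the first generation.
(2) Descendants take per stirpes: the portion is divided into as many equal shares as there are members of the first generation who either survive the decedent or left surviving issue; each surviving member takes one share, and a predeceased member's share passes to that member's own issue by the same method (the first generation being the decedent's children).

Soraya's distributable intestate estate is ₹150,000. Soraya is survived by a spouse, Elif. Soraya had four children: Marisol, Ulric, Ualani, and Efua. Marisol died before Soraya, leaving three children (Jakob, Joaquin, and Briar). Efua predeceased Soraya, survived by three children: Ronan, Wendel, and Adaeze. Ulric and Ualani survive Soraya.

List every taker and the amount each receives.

Elif: ₹30,000; Jakob: ₹10,000; Joaquin: ₹10,000; Briar: ₹10,000; Ulric: ₹30,000; Ualani: ₹30,000; Ronan: ₹10,000; Wendel: ₹10,000; Adaeze: ₹10,000

The spouse counts as an additional share at the children's level, so there are 5 primary shares of ₹30,000. Elif takes one such share (₹30,000).
The children's combined portion (₹120,000) is divided into 4 shares of ₹30,000: Ulric and Ualani each take ₹30,000; Marisol's ₹30,000 share passes to Marisol's issue; Efua's ₹30,000 share passes to Efua's issue.
Marisol's share (₹30,000) is divided into 3 shares of ₹10,000: Jakob, Joaquin, and Briar each take ₹10,000.
Efua's share (₹30,000) is divided into 3 shares of ₹10,000: Ronan, Wendel, and Adaeze each take ₹10,000.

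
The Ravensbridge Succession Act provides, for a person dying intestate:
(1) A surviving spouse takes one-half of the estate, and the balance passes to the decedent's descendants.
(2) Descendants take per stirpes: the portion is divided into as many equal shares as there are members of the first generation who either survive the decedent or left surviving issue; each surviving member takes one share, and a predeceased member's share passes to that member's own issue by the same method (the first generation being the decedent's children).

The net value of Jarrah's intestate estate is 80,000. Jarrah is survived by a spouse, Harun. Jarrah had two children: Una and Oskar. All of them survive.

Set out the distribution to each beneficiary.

Harun takes one-half of 80,000 = 40,000. The remaining 40,000 passes to the descendants.
The descendants' portion (40,000) is divided into 2 shares of 20,000: Una and Oskar each take 20,000.

Harun: 40,000; Una: 20,000; Oskar: 20,000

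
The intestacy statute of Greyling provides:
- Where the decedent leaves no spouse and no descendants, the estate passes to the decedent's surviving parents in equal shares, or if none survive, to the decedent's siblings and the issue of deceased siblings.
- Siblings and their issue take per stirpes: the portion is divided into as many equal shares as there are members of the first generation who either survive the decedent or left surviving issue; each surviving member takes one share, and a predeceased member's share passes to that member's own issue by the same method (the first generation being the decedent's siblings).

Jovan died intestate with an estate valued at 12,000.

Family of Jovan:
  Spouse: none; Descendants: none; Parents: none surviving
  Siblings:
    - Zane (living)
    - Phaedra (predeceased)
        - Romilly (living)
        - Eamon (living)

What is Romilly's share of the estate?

Romilly receives 3,000.

The entire 12,000 passes to the siblings and their issue.
That amount (12,000) is divided into 2 shares of 6,000: Zane takes 6,000; Phaedra's 6,000 share passes to Phaedra's issue.
Phaedra's share (6,000) is divided into 2 shares of 3,000: Romilly and Eamon each take 3,000.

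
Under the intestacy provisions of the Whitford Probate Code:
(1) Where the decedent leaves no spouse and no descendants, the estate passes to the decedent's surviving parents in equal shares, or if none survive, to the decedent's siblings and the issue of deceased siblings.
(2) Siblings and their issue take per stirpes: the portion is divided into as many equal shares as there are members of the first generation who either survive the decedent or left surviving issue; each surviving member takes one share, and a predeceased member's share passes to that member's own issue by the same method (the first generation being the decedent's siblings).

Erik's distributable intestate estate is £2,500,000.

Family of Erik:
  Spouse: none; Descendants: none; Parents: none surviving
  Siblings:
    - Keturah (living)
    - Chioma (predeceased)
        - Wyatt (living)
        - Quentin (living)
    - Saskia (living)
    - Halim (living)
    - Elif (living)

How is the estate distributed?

The entire £2,500,000 passes to the siblings and their issue.
That amount (£2,500,000) is divided into 5 shares of £500,000: Keturah, Saskia, Halim, and Elif each take £500,000; Chioma's £500,000 share passes to Chioma's issue.
Chioma's share (£500,000) is divided into 2 shares of £250,000: Wyatt and Quentin each take £250,000.

Keturah: £500,000; Wyatt: £250,000; Quentin: £250,000; Saskia: £500,000; Halim: £500,000; Elif: £500,000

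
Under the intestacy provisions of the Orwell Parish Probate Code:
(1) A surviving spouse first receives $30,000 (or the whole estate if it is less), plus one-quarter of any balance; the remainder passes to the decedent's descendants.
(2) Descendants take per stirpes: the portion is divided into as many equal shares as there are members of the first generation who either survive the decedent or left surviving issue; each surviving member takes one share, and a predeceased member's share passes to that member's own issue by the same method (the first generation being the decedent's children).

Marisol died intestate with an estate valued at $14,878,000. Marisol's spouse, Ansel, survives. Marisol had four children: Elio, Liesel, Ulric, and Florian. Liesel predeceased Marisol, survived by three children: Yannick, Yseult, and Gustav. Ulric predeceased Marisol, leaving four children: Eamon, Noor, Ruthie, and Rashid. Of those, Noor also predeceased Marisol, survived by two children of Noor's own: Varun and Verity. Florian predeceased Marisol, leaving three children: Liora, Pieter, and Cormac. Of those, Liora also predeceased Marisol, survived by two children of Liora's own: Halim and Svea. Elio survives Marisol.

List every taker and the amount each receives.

Ansel: $3,742,000; Elio: $2,784,000; Yannick: $928,000; Yseult: $928,000; Gustav: $928,000; Eamon: $696,000; Varun: $348,000; Verity: $348,000; Ruthie: $696,000; Rashid: $696,000; Halim: $464,000; Svea: $464,000; Pieter: $928,000; Cormac: $928,000

Ansel first takes $30,000, leaving a balance of $14,848,000. Ansel then takes one-quarter of the balance ($3,712,000), for a total of $3,742,000. The remaining $11,136,000 passes to the descendants.
The descendants' portion ($11,136,000) is divided into 4 shares of $2,784,000: Elio takes $2,784,000; Liesel's $2,784,000 share passes to Liesel's issue; Ulric's $2,784,000 share passes to Ulric's issue; Florian's $2,784,000 share passes to Florian's issue.
Liesel's share ($2,784,000) is divided into 3 shares of $928,000: Yannick, Yseult, and Gustav each take $928,000.
Ulric's share ($2,784,000) is divided into 4 shares of $696,000: Eamon, Ruthie, and Rashid each take $696,000; Noor's $696,000 share passes to Noor's issue.
Noor's share ($696,000) is divided into 2 shares of $348,000: Varun and Verity each take $348,000.
Florian's share ($2,784,000) is divided into 3 shares of $928,000: Pieter and Cormac each take $928,000; Liora's $928,000 share passes to Liora's issue.
Liora's share ($928,000) is divided into 2 shares of $464,000: Halim and Svea each take $464,000.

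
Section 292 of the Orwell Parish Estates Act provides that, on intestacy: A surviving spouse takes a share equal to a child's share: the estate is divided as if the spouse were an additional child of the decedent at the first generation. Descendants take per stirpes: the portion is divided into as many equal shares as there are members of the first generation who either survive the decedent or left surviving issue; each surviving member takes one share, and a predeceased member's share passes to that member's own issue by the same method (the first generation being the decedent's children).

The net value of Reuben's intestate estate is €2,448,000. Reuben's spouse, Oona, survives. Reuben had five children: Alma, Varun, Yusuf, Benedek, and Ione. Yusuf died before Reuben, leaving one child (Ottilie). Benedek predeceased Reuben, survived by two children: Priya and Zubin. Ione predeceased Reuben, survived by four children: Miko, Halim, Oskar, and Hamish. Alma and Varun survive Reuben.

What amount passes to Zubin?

Zubin receives €204,000.

The spouse counts as an additional share at the children's level, so there are 6 primary shares of €408,000. Oona takes one such share (€408,000).
The children's combined portion (€2,040,000) is divided into 5 shares of €408,000: Alma and Varun each take €408,000; Yusuf's €408,000 share passes to Yusuf's issue; Benedek's €408,000 share passes to Benedek's issue; Ione's €408,000 share passes to Ione's issue.
Yusuf's share (€408,000) passes entirely to Ottilie.
Benedek's share (€408,000) is divided into 2 shares of €204,000: Priya and Zubin each take €204,000.
Ione's share (€408,000) is divided into 4 shares of €102,000: Miko, Halim, Oskar, and Hamish each take €102,000.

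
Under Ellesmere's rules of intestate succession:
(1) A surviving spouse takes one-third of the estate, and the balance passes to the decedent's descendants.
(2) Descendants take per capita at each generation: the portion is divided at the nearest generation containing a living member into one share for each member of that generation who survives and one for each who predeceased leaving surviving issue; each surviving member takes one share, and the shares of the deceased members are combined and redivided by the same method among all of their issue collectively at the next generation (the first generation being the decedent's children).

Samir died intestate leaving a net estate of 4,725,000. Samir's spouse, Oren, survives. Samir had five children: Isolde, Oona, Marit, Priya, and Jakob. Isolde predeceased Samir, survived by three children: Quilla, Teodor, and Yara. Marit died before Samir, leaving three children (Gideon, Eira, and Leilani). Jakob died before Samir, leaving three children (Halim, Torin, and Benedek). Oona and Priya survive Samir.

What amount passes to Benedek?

Oren takes one-third of 4,725,000 = 1,575,000. The remaining 3,150,000 passes to the descendants.
The descendants' portion (3,150,000) is divided at the children's generation into 5 shares of 630,000. Oona and Priya each take 630,000. The 3 shares of the deceased (Isolde, Marit, and Jakob) are combined into a pool of 1,890,000.
That pool (1,890,000) is divided at the grandchildren's generation equally among Quilla, Teodor, Yara, Gideon, Eira, Leilani, Halim, Torin, and Benedek: 210,000 each.

Benedek receives 210,000.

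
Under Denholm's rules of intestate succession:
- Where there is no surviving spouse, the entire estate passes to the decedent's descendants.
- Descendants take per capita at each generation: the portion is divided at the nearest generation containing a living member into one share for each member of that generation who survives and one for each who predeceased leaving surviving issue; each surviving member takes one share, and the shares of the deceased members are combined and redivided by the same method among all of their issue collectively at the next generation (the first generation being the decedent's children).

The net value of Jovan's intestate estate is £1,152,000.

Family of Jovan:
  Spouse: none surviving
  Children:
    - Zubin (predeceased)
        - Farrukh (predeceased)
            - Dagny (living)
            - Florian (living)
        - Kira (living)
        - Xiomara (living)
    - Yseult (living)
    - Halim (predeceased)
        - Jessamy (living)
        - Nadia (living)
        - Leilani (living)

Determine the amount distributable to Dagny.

The entire £1,152,000 passes to the descendants.
That amount (£1,152,000) is divided at the children's generation into 3 shares of £384,000. Yseult takes £384,000. The 2 shares of the deceased (Zubin and Halim) are combined into a pool of £768,000.
That pool (£768,000) is divided at the grandchildren's generation into 6 shares of £128,000. Kira, Xiomara, Jessamy, Nadia, and Leilani each take £128,000. The remaining share for the deceased Farrukh (£128,000) is carried to the next generation.
That pool (£128,000) is divided at the great-grandchildren's generation equally among Dagny and Florian: £64,000 each.

Dagny receives £64,000.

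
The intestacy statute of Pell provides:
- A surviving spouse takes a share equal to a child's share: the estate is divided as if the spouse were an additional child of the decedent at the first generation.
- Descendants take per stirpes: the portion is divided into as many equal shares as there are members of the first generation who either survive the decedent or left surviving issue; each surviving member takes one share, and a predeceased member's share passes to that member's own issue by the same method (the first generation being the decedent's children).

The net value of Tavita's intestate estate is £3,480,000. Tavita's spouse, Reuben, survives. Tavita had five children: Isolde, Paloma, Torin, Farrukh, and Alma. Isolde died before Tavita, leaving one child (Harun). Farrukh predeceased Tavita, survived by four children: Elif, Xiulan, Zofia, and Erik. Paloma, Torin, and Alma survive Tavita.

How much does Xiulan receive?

Xiulan receives £145,000.

The spouse counts as an additional share at the children's level, so there are 6 primary shares of £580,000. Reuben takes one such share (£580,000).
The children's combined portion (£2,900,000) is divided into 5 shares of £580,000: Paloma, Torin, and Alma each take £580,000; Isolde's £580,000 share passes to Isolde's issue; Farrukh's £580,000 share passes to Farrukh's issue.
Isolde's share (£580,000) passes entirely to Harun.
Farrukh's share (£580,000) is divided into 4 shares of £145,000: Elif, Xiulan, Zofia, and Erik each take £145,000.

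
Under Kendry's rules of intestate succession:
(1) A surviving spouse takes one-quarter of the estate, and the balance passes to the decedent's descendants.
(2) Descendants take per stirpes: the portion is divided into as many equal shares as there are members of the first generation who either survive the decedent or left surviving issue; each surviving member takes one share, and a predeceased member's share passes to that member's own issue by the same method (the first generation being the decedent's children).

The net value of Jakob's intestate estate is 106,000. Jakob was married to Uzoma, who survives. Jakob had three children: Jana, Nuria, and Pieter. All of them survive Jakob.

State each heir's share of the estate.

Uzoma takes one-quarter of 106,000 = 26,500. The remaining 79,500 passes to the descendants.
The descendants' portion (79,500) is divided into 3 shares of 26,500: Jana, Nuria, and Pieter each take 26,500.

Uzoma: 26,500; Jana: 26,500; Nuria: 26,500; Pieter: 26,500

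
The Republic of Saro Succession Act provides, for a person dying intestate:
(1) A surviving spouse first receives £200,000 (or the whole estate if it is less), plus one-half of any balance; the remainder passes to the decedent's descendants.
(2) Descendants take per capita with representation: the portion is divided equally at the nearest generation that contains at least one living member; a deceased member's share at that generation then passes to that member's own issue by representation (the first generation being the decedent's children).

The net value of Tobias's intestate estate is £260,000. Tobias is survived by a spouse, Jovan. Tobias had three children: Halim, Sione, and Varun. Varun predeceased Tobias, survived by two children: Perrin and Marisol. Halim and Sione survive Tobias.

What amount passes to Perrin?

Jovan first takes £200,000, leaving a balance of £60,000. Jovan then takes one-half of the balance (£30,000), for a total of £230,000. The remaining £30,000 passes to the descendants.
The descendants' portion (£30,000) is divided into 3 shares of £10,000: Halim and Sione each take £10,000; Varun's £10,000 share passes to Varun's issue.
Varun's share (£10,000) is divided into 2 shares of £5,000: Perrin and Marisol each take £5,000.

Perrin receives £5,000.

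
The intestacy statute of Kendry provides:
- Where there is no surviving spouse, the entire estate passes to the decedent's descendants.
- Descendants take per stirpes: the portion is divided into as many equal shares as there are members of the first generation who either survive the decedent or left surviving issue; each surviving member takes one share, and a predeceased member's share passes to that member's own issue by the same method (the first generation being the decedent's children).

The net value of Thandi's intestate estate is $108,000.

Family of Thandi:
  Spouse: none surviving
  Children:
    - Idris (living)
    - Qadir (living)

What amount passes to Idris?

Idris receives $54,000.

The entire $108,000 passes to the descendants.
That amount ($108,000) is divided into 2 shares of $54,000: Idris and Qadir each take $54,000.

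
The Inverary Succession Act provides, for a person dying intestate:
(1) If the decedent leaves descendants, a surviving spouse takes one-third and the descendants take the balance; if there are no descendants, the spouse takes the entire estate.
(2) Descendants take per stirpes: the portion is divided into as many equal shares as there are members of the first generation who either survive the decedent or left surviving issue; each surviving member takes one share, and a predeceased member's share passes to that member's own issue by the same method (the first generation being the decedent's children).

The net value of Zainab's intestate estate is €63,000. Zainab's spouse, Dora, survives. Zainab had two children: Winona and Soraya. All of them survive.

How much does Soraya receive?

Dora takes one-third of €63,000 = €21,000. The remaining €42,000 passes to the descendants.
The descendants' portion (€42,000) is divided into 2 shares of €21,000: Winona and Soraya each take €21,000.

Soraya receives €21,000.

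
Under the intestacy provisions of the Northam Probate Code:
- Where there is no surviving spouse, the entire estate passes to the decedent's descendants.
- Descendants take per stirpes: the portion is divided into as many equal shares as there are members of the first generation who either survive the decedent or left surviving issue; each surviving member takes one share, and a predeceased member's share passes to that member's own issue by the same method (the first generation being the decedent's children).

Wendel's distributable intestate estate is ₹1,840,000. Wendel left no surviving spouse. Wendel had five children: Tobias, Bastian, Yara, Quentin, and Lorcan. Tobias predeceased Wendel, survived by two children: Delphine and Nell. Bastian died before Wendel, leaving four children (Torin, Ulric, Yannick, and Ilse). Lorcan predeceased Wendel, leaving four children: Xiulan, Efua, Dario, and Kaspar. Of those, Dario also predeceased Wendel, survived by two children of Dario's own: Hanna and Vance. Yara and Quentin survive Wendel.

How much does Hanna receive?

The entire ₹1,840,000 passes to the descendants.
That amount (₹1,840,000) is divided into 5 shares of ₹368,000: Yara and Quentin each take ₹368,000; Tobias's ₹368,000 share passes to Tobias's issue; Bastian's ₹368,000 share passes to Bastian's issue; Lorcan's ₹368,000 share passes to Lorcan's issue.
Tobias's share (₹368,000) is divided into 2 shares of ₹184,000: Delphine and Nell each take ₹184,000.
Bastian's share (₹368,000) is divided into 4 shares of ₹92,000: Torin, Ulric, Yannick, and Ilse each take ₹92,000.
Lorcan's share (₹368,000) is divided into 4 shares of ₹92,000: Xiulan, Efua, and Kaspar each take ₹92,000; Dario's ₹92,000 share passes to Dario's issue.
Dario's share (₹92,000) is divided into 2 shares of ₹46,000: Hanna and Vance each take ₹46,000.

Hanna receives ₹46,000.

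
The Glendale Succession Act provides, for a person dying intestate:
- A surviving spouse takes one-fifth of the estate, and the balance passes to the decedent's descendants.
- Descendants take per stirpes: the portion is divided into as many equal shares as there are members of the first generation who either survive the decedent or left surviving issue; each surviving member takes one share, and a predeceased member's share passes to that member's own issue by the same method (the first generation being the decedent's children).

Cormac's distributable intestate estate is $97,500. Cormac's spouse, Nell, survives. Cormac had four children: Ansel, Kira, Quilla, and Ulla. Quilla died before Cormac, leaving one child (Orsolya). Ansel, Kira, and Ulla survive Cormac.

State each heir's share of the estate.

Nell: $19,500; Ansel: $19,500; Kira: $19,500; Orsolya: $19,500; Ulla: $19,500

Nell takes one-fifth of $97,500 = $19,500. The remaining $78,000 passes to the descendants.
The descendants' portion ($78,000) is divided into 4 shares of $19,500: Ansel, Kira, and Ulla each take $19,500; Quilla's $19,500 share passes to Quilla's issue.
Quilla's share ($19,500) passes entirely to Orsolya.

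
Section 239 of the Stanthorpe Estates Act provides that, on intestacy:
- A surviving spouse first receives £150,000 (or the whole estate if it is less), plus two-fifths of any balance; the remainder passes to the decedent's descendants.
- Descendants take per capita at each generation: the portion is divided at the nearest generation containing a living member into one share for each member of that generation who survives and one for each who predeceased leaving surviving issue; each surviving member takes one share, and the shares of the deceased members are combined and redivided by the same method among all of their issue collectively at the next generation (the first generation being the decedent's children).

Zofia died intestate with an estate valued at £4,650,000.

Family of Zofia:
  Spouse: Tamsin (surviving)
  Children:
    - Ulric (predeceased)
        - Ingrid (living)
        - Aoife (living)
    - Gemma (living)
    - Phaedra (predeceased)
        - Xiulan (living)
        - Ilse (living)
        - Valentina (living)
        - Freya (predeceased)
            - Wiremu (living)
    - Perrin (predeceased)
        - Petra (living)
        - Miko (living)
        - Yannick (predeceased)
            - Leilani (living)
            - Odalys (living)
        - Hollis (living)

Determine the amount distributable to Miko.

Tamsin first takes £150,000, leaving a balance of £4,500,000. Tamsin then takes two-fifths of the balance (£1,800,000), for a total of £1,950,000. The remaining £2,700,000 passes to the descendants.
The descendants' portion (£2,700,000) is divided at the children's generation into 4 shares of £675,000. Gemma takes £675,000. The 3 shares of the deceased (Ulric, Phaedra, and Perrin) are combined into a pool of £2,025,000.
That pool (£2,025,000) is divided at the grandchildren's generation into 10 shares of £202,500. Ingrid, Aoife, Xiulan, Ilse, Valentina, Petra, Miko, and Hollis each take £202,500. The 2 shares of the deceased (Freya and Yannick) are combined into a pool of £405,000.
That pool (£405,000) is divided at the great-grandchildren's generation equally among Wiremu, Leilani, and Odalys: £135,000 each.

Miko receives £202,500.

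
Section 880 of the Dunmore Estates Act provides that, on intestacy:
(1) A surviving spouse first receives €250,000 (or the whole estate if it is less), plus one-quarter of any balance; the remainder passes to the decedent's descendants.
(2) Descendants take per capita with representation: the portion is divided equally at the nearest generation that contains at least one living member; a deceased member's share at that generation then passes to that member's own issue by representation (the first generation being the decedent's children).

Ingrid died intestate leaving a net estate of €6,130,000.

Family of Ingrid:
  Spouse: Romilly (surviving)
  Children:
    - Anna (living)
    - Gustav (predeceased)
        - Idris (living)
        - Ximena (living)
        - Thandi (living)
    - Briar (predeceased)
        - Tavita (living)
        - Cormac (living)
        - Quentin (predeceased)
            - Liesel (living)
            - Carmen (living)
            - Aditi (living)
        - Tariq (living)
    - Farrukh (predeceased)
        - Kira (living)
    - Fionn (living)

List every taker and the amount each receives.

Romilly: €1,720,000; Anna: €882,000; Idris: €294,000; Ximena: €294,000; Thandi: €294,000; Tavita: €220,500; Cormac: €220,500; Liesel: €73,500; Carmen: €73,500; Aditi: €73,500; Tariq: €220,500; Kira: €882,000; Fionn: €882,000

Romilly first takes €250,000, leaving a balance of €5,880,000. Romilly then takes one-quarter of the balance (€1,470,000), for a total of €1,720,000. The remaining €4,410,000 passes to the descendants.
The descendants' portion (€4,410,000) is divided into 5 shares of €882,000: Anna and Fionn each take €882,000; Gustav's €882,000 share passes to Gustav's issue; Briar's €882,000 share passes to Briar's issue; Farrukh's €882,000 share passes to Farrukh's issue.
Gustav's share (€882,000) is divided into 3 shares of €294,000: Idris, Ximena, and Thandi each take €294,000.
Briar's share (€882,000) is divided into 4 shares of €220,500: Tavita, Cormac, and Tariq each take €220,500; Quentin's €220,500 share passes to Quentin's issue.
Quentin's share (€220,500) is divided into 3 shares of €73,500: Liesel, Carmen, and Aditi each take €73,500.
Farrukh's share (€882,000) passes entirely to Kira.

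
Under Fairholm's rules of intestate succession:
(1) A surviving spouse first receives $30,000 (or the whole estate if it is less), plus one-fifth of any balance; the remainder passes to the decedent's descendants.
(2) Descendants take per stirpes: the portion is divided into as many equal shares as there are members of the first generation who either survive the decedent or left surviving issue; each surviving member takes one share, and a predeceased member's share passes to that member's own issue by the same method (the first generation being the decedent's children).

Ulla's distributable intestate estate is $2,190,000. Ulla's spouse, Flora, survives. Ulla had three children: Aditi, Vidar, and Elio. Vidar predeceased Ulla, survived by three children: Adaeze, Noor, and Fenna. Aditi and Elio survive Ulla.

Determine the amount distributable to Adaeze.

Adaeze receives $192,000.

Flora first takes $30,000, leaving a balance of $2,160,000. Flora then takes one-fifth of the balance ($432,000), for a total of $462,000. The remaining $1,728,000 passes to the descendants.
The descendants' portion ($1,728,000) is divided into 3 shares of $576,000: Aditi and Elio each take $576,000; Vidar's $576,000 share passes to Vidar's issue.
Vidar's share ($576,000) is divided into 3 shares of $192,000: Adaeze, Noor, and Fenna each take $192,000.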